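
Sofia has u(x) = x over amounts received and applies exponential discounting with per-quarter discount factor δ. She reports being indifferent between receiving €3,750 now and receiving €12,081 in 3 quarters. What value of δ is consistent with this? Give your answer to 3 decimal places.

δ ≈ 0.677

The payoff in 3 quarters is discounted by δ^3, so u(3750) = δ^3·u(12081) and δ^3 = u(3750)/u(12081).
With u(x) = x: δ^3 = 3750/12081 = 0.31040.
So δ = 0.31040^(1/3) ≈ 0.677.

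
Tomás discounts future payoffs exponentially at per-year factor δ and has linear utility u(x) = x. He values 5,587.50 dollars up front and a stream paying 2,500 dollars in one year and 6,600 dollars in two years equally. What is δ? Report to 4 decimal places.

The stream is worth 2500δ + 6600δ² today, so 2500δ + 6600δ² = 5587.50.
So 6600δ² + 2500δ − 5587.50 = 0.
The positive root is δ = [−2500 + √(2500² + 4·6600·5587.50)] / (2·6600) = (−2500 + 12400.000)/13200 ≈ 0.7500.

δ ≈ 0.7500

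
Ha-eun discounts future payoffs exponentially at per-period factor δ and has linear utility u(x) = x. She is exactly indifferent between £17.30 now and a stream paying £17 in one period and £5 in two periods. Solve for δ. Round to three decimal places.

Present value of the stream is 17·δ + 5·δ². Indifference gives 17δ + 5δ² = 17.30.
So 5δ² + 17δ − 17.30 = 0.
By the quadratic formula (taking the positive root), δ = (−17 + √635.00) / 10 ≈ 0.820.

δ ≈ 0.820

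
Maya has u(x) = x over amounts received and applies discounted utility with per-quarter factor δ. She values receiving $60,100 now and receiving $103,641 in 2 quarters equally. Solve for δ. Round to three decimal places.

Indifference means u(60100) = δ^2 · u(103641), so δ^2 = u(60100)/u(103641).
With u(x) = x: δ^2 = 60100/103641 = 0.57989.
So δ = 0.57989^(1/2) ≈ 0.762.

δ ≈ 0.762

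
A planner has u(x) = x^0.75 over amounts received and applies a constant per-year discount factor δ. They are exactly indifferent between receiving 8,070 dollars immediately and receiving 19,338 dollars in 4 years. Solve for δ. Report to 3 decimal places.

δ ≈ 0.849

The payoff in 4 years is discounted by δ^4, so u(8070) = δ^4·u(19338) and δ^4 = u(8070)/u(19338).
Since u(x) = x^0.75, δ^4 = (8070/19338)^0.75 = 0.41731^0.75 = 0.51921.
Hence δ = (0.51921)^(1/4) = 0.84886.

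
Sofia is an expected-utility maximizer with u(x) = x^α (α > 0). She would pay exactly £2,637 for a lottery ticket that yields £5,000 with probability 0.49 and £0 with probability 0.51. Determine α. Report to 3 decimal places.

α ≈ 1.115

EU(lottery) = 0.49·5000^α + 0.51·0 = 0.49·5000^α.
Indifference: 2637^α = 0.49·5000^α, so (2637/5000)^α = 0.49.
Take logs: α = ln 0.49 / ln(2637/5000) ≈ 1.11496.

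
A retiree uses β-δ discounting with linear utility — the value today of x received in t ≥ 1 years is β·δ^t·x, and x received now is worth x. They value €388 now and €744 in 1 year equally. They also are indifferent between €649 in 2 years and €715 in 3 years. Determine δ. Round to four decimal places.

Both payoffs in the second observation are in the future, so β drops out: δ^2·649 = δ^3·715 ⇒ δ = 649/715 = 0.90769.

δ ≈ 0.9077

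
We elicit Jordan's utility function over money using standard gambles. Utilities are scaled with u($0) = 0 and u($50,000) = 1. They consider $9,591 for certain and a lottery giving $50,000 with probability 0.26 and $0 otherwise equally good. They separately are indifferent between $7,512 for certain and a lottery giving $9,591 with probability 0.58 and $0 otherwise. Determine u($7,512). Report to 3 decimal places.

0.151

The first gamble pins u($9,591): it must equal 0.26·1 + 0.74·0 = 0.26.
The second indifference gives u($7,512) = 0.58·u($9,591) + 0.42·u($0) = 0.58·0.26 + 0.42·0.00 = 0.1508.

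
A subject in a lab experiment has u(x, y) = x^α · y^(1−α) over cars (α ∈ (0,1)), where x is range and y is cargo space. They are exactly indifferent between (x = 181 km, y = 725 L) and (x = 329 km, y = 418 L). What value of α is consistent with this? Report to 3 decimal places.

α ≈ 0.480

Indifference: 181^α · 725^(1−α) = 329^α · 418^(1−α).
Taking logs: α·ln 181 + (1−α)·ln 725 = α·ln 329 + (1−α)·ln 418, i.e. α·-0.597561 = (1−α)·-0.550690.
So α/(1−α) = (-0.550690)/(-0.597561) = 0.921563, and α = 0.921563/1.921563 ≈ 0.480.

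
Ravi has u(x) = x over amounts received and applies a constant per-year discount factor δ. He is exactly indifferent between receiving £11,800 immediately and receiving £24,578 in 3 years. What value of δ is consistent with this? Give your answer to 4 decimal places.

The payoff in 3 years is discounted by δ^3, so u(11800) = δ^3·u(24578) and δ^3 = u(11800)/u(24578).
With u(x) = x: δ^3 = 11800/24578 = 0.48010.
So δ = 0.48010^(1/3) ≈ 0.7830.

δ ≈ 0.7830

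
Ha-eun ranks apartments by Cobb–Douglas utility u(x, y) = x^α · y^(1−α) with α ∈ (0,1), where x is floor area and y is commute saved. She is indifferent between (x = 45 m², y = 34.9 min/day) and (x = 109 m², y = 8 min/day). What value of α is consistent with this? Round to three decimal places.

α ≈ 0.625

Set the two utilities equal: 45^α·34.9^(1−α) = 109^α·8^(1−α).
Taking logs: α·ln 45 + (1−α)·ln 34.9 = α·ln 109 + (1−α)·ln 8, i.e. α·-0.884685 = (1−α)·-1.473045.
So α/(1−α) = (-1.473045)/(-0.884685) = 1.665050, and α = 1.665050/2.665050 ≈ 0.625.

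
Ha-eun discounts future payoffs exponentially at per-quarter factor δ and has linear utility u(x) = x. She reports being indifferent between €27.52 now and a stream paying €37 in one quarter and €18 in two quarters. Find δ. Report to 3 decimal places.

δ ≈ 0.580

The stream is worth 37δ + 18δ² today, so 37δ + 18δ² = 27.52.
So 18δ² + 37δ − 27.52 = 0.
The positive root is δ = [−37 + √(37² + 4·18·27.52)] / (2·18) = (−37 + 57.883)/36 ≈ 0.580.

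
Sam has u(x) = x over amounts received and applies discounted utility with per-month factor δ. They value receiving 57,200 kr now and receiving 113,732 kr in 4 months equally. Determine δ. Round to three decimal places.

Indifference means u(57200) = δ^4 · u(113732), so δ^4 = u(57200)/u(113732).
With u(x) = x: δ^4 = 57200/113732 = 0.50294.
So δ = 0.50294^(1/4) ≈ 0.842.

δ ≈ 0.842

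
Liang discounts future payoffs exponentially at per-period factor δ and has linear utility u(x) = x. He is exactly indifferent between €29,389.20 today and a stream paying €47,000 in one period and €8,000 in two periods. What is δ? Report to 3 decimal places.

δ ≈ 0.570

Equating present values: 29389.20 = 47000δ + 8000δ².
So 8000δ² + 47000δ − 29389.20 = 0.
δ = (−47000 + √(47000² + 4·8000·29389.20)) / (2·8000) = (−47000 + √3149454400.00) / 16000 ≈ 0.570.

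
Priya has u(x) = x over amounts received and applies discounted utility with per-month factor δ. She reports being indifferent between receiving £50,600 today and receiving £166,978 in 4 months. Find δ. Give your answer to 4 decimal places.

Equating discounted utilities: u(50600) = δ^4·u(166978) ⇒ δ^4 = u(50600)/u(166978).
With u(x) = x: δ^4 = 50600/166978 = 0.30303.
So δ = 0.30303^(1/4) ≈ 0.7419.

δ ≈ 0.7419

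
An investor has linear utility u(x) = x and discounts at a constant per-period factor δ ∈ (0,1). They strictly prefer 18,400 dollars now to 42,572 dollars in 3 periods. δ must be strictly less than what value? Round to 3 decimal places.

δ < 0.756

The preference means 18400 > δ^3·42572.
Dividing by 42572: δ^3 < 0.43221. Both sides are positive, so the cube root keeps the direction.
δ < (18400/42572)^(1/3) ≈ 0.756.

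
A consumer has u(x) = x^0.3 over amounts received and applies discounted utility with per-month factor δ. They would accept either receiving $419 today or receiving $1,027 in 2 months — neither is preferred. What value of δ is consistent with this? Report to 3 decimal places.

δ ≈ 0.874

The payoff in 2 months is discounted by δ^2, so u(419) = δ^2·u(1027) and δ^2 = u(419)/u(1027).
With u(x) = x^0.3: δ^2 = 419^0.3/1027^0.3 = (419/1027)^0.3 = 0.76418.
Taking the square root: δ = 0.76418^(1/2) ≈ 0.874.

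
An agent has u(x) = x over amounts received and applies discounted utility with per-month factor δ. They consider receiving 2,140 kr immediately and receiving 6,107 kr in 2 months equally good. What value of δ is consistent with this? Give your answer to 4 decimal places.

δ ≈ 0.5920

Indifference means u(2140) = δ^2 · u(6107), so δ^2 = u(2140)/u(6107).
With u(x) = x: δ^2 = 2140/6107 = 0.35042.
So δ = 0.35042^(1/2) ≈ 0.5920.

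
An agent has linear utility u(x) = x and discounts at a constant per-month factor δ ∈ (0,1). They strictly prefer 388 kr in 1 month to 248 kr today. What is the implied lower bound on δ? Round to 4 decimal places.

δ > 0.6392

Under u(x) = x this choice says 248 < δ·388.
So δ > 248/388 = 0.63918.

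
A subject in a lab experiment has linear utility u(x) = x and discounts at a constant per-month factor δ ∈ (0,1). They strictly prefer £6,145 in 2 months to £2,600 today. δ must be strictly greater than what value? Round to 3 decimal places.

Comparing present values: 2600 < δ^2·6145.
Hence δ^2 > 2600/6145 = 0.42311, and x ↦ x^(1/2) is increasing on (0,∞).
δ > (2600/6145)^(1/2) ≈ 0.650.

δ > 0.650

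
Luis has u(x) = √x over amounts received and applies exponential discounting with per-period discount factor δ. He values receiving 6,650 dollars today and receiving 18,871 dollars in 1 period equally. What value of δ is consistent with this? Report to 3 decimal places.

Indifference means u(6650) = δ · u(18871), so δ = u(6650)/u(18871).
With u(x) = √x: δ = √6650/√18871 = √(6650/18871) = 0.59363.

δ ≈ 0.594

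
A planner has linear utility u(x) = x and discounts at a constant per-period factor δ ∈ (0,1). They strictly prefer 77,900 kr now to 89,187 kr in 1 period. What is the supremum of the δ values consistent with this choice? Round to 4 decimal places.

The preference means 77900 > δ·89187.
So δ < 77900/89187 = 0.87345.

δ < 0.8734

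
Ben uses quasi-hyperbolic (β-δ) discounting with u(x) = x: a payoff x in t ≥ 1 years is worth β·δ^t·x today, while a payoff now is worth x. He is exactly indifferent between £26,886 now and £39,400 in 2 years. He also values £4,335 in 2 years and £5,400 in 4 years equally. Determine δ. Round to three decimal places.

δ ≈ 0.896

From the later pair, β·δ^2·4335 = β·δ^4·5400; dividing through, δ^2 = 4335/5400 = 0.80278, so δ = 0.89598.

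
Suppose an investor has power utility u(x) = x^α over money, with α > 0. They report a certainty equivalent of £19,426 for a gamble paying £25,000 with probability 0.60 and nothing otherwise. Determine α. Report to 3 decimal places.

α ≈ 2.025

EU(lottery) = 0.60·25000^α + 0.40·0 = 0.60·25000^α.
Setting u(19426) equal to that: 19426^α = 0.60·25000^α ⇒ (19426/25000)^α = 0.60.
Taking logs: α·ln(19426/25000) = ln(0.60), so α = -0.510826 / -0.252263 ≈ 2.025.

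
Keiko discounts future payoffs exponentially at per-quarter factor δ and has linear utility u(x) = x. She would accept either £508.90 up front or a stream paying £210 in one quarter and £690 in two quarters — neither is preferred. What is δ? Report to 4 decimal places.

Present value of the stream is 210·δ + 690·δ². Indifference gives 210δ + 690δ² = 508.90.
That is, 690δ² + 210δ − 508.90 = 0, a quadratic in δ.
The positive root is δ = [−210 + √(210² + 4·690·508.90)] / (2·690) = (−210 + 1203.605)/1380 ≈ 0.7200.

δ ≈ 0.7200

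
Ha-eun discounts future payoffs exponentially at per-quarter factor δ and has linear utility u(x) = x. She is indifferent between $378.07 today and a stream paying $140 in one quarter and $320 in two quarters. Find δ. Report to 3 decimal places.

δ ≈ 0.890

Equating present values: 378.07 = 140δ + 320δ².
That is, 320δ² + 140δ − 378.07 = 0, a quadratic in δ.
By the quadratic formula (taking the positive root), δ = (−140 + √503529.60) / 640 ≈ 0.890.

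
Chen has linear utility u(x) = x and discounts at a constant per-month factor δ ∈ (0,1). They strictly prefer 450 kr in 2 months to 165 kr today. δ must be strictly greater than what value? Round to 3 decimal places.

δ > 0.606

Under u(x) = x this choice says 165 < δ^2·450.
Hence δ^2 > 165/450 = 0.36667, and x ↦ x^(1/2) is increasing on (0,∞).
δ > 0.36667^(1/2) = 0.606.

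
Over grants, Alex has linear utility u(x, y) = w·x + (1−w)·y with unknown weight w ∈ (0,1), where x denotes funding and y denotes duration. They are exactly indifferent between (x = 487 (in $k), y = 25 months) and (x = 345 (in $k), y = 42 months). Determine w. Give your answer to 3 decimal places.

w = 0.107

Equating utilities: w·487 + (1−w)·25 = w·345 + (1−w)·42.
Rearranging, 142·w − 17·(1−w) = 0.
Hence w = 17/(142+17) = 17/159 = 0.107.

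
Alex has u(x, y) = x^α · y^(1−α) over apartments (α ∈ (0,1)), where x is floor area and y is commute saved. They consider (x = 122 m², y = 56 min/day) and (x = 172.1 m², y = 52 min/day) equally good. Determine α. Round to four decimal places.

α ≈ 0.1772

The Cobb–Douglas utilities coincide, so 122^α·56^(1−α) = 172.1^α·52^(1−α).
Taking logs: α·ln 122 + (1−α)·ln 56 = α·ln 172.1 + (1−α)·ln 52, i.e. α·-0.3440547 = (1−α)·-0.0741080.
With A = -0.3440547 and B = -0.0741080: α·A = (1−α)·B, so α = B/(A+B) = -0.0741080/-0.4181627 ≈ 0.1772.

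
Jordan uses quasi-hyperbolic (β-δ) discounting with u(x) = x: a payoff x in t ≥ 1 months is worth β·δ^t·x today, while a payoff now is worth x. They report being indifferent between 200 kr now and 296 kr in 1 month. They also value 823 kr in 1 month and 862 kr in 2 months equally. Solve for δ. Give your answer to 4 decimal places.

The second indifference involves only future payoffs, so β cancels: β·δ^1·823 = β·δ^2·862, giving δ = 823/862 = 0.95476.

δ ≈ 0.9548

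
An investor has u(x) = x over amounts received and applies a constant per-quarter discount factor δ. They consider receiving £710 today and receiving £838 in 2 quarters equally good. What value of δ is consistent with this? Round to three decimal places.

δ ≈ 0.920

Indifference means u(710) = δ^2 · u(838), so δ^2 = u(710)/u(838).
With u(x) = x: δ^2 = 710/838 = 0.84726.
Hence δ = (0.84726)^(1/2) = 0.92046.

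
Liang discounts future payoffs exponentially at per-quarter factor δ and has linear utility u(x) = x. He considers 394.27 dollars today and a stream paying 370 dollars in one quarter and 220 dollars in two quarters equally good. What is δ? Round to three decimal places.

δ ≈ 0.740

The stream is worth 370δ + 220δ² today, so 370δ + 220δ² = 394.27.
Rearranged: 220δ² + 370δ − 394.27 = 0.
δ = (−370 + √(370² + 4·220·394.27)) / (2·220) = (−370 + √483857.60) / 440 ≈ 0.740.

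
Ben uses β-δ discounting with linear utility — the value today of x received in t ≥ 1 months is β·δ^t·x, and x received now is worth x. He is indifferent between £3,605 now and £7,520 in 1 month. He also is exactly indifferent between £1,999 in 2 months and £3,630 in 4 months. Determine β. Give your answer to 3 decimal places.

β ≈ 0.646

From the later pair, β·δ^2·1999 = β·δ^4·3630; dividing through, δ^2 = 1999/3630 = 0.55069, so δ = 0.74208.
The first indifference: 3605 = β·δ·7520, so β = 3605/(δ·7520) = 3605/(0.74208·7520) ≈ 0.646.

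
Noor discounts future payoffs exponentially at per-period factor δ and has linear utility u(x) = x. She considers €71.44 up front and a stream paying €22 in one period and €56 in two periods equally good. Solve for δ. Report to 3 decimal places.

δ ≈ 0.950

Equating present values: 71.44 = 22δ + 56δ².
Rearranged: 56δ² + 22δ − 71.44 = 0.
δ = (−22 + √(22² + 4·56·71.44)) / (2·56) = (−22 + √16486.56) / 112 ≈ 0.950.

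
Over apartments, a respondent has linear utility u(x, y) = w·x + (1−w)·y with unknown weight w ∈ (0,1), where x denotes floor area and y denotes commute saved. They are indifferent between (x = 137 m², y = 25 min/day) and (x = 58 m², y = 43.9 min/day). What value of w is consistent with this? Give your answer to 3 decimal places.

Equating utilities: w·137 + (1−w)·25 = w·58 + (1−w)·43.9.
w·(137−58) = (1−w)·(43.9−25), i.e. w·79 = (1−w)·18.9.
So w/(1−w) = 18.9/79 = 0.2392, giving w = 18.9/(79+18.9) = 0.193.

w = 0.193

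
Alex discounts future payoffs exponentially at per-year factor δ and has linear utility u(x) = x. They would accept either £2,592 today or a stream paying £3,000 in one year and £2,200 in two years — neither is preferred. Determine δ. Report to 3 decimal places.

Present value of the stream is 3000·δ + 2200·δ². Indifference gives 3000δ + 2200δ² = 2592.
That is, 2200δ² + 3000δ − 2592 = 0, a quadratic in δ.
δ = (−3000 + √(3000² + 4·2200·2592)) / (2·2200) = (−3000 + √31809600.00) / 4400 ≈ 0.600.

δ ≈ 0.600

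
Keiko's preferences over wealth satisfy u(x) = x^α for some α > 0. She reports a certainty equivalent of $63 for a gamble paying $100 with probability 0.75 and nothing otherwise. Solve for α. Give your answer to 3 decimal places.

EU(lottery) = 0.75·100^α + 0.25·0 = 0.75·100^α.
Indifference: 63^α = 0.75·100^α, so (63/100)^α = 0.75.
Taking logs: α·ln(63/100) = ln(0.75), so α = -0.287682 / -0.462035 ≈ 0.623.

α ≈ 0.623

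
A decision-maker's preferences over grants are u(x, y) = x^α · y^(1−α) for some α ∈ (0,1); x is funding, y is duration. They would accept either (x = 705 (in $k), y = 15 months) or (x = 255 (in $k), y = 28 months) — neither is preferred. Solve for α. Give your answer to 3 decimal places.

α ≈ 0.380

Indifference: 705^α · 15^(1−α) = 255^α · 28^(1−α).
Taking logs: α·ln 705 + (1−α)·ln 15 = α·ln 255 + (1−α)·ln 28, i.e. α·1.016934 = (1−α)·0.624154.
Thus α·(1.641088) = 0.624154, so α = 0.624154/1.641088 ≈ 0.380.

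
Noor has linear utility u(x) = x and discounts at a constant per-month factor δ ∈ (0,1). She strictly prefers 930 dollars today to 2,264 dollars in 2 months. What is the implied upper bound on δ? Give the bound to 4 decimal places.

The preference means 930 > δ^2·2264.
Hence δ^2 < 930/2264 = 0.41078, and x ↦ x^(1/2) is increasing on (0,∞).
δ < (930/2264)^(1/2) ≈ 0.6409.

δ < 0.6409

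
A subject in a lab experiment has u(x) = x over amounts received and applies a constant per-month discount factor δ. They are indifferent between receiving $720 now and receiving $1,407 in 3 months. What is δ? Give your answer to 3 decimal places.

The payoff in 3 months is discounted by δ^3, so u(720) = δ^3·u(1407) and δ^3 = u(720)/u(1407).
With u(x) = x: δ^3 = 720/1407 = 0.51173.
Hence δ = (0.51173)^(1/3) = 0.79986.

δ ≈ 0.800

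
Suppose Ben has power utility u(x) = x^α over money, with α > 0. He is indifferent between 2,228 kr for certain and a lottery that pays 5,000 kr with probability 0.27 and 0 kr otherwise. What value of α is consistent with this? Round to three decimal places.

α ≈ 1.620

Since u(0) = 0, the lottery's EU is 0.27·5000^α.
Indifference: 2228^α = 0.27·5000^α, so (2228/5000)^α = 0.27.
Take logs: α = ln 0.27 / ln(2228/5000) ≈ 1.61979.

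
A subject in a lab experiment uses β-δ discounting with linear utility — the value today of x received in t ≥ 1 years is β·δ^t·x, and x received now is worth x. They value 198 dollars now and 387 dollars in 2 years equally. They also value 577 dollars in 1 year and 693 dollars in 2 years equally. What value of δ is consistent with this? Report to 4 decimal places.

From the later pair, β·δ^1·577 = β·δ^2·693; dividing through, δ = 577/693 = 0.83261.

δ ≈ 0.8326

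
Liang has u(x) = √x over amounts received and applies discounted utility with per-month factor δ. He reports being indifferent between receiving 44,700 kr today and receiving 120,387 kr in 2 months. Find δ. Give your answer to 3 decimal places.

δ ≈ 0.781

Equating discounted utilities: u(44700) = δ^2·u(120387) ⇒ δ^2 = u(44700)/u(120387).
With u(x) = √x: δ^2 = √44700/√120387 = √(44700/120387) = 0.60935.
Hence δ = (0.60935)^(1/2) = 0.78061.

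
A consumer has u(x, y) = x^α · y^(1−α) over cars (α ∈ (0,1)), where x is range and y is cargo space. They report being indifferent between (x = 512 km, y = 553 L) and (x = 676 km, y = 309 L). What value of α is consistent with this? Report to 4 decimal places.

The Cobb–Douglas utilities coincide, so 512^α·553^(1−α) = 676^α·309^(1−α).
Rearrange to (512/676)^α = (309/553)^(1−α) and take logs: α·-0.2778685 = (1−α)·-0.5820167.
Thus α·(-0.8598852) = -0.5820167, so α = -0.5820167/-0.8598852 ≈ 0.6769.

α ≈ 0.6769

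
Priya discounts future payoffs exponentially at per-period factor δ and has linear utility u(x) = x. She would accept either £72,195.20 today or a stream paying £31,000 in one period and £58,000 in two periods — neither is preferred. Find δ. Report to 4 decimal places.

δ ≈ 0.8800

Equating present values: 72195.20 = 31000δ + 58000δ².
Rearranged: 58000δ² + 31000δ − 72195.20 = 0.
The positive root is δ = [−31000 + √(31000² + 4·58000·72195.20)] / (2·58000) = (−31000 + 133080.000)/116000 ≈ 0.8800.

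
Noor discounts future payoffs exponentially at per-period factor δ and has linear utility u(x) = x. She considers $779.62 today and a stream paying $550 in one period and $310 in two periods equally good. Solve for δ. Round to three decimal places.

δ ≈ 0.930

Present value of the stream is 550·δ + 310·δ². Indifference gives 550δ + 310δ² = 779.62.
So 310δ² + 550δ − 779.62 = 0.
δ = (−550 + √(550² + 4·310·779.62)) / (2·310) = (−550 + √1269228.80) / 620 ≈ 0.930.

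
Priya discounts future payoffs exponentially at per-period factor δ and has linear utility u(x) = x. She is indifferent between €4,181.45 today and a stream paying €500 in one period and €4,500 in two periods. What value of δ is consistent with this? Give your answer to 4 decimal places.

δ ≈ 0.9100

The stream is worth 500δ + 4500δ² today, so 500δ + 4500δ² = 4181.45.
So 4500δ² + 500δ − 4181.45 = 0.
δ = (−500 + √(500² + 4·4500·4181.45)) / (2·4500) = (−500 + √75516100.00) / 9000 ≈ 0.9100.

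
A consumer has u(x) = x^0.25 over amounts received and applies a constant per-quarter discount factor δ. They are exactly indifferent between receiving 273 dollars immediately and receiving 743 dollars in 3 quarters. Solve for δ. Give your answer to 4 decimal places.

Equating discounted utilities: u(273) = δ^3·u(743) ⇒ δ^3 = u(273)/u(743).
Since u(x) = x^0.25, δ^3 = (273/743)^0.25 = 0.36743^0.25 = 0.77856.
Taking the cube root: δ = 0.77856^(1/3) ≈ 0.9200.

δ ≈ 0.9200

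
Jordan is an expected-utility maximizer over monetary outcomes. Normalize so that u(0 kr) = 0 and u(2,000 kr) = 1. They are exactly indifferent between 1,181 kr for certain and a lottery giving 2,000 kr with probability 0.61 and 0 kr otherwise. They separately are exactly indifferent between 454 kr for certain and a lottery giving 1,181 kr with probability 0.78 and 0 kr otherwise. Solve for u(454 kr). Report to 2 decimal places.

The first gamble pins u(1,181 kr): it must equal 0.61·1 + 0.39·0 = 0.61.
Chaining: u(454 kr) = 0.78·0.61 + 0.22·0.00 = 0.4758.

0.48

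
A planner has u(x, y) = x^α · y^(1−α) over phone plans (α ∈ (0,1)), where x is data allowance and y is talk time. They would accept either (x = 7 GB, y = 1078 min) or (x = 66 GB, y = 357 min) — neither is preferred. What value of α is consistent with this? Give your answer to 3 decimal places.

Indifference: 7^α · 1078^(1−α) = 66^α · 357^(1−α).
Taking logs: α·ln 7 + (1−α)·ln 1078 = α·ln 66 + (1−α)·ln 357, i.e. α·-2.243745 = (1−α)·-1.105127.
With A = -2.243745 and B = -1.105127: α·A = (1−α)·B, so α = B/(A+B) = -1.105127/-3.348872 ≈ 0.330.

α ≈ 0.330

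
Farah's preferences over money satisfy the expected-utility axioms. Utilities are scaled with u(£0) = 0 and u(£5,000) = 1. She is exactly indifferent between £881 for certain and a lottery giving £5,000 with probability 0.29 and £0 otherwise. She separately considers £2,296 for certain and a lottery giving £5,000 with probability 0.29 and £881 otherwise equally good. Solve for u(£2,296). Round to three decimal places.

0.496

From the first indifference, u(£881) = 0.29·u(£5,000) + 0.71·u(£0) = 0.29·1 + 0.71·0 = 0.29.
The second indifference gives u(£2,296) = 0.29·u(£5,000) + 0.71·u(£881) = 0.29·1.00 + 0.71·0.29 = 0.4959.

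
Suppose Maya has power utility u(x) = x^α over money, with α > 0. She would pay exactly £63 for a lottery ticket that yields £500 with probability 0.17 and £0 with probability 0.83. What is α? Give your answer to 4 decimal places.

α ≈ 0.8554

EU(lottery) = 0.17·500^α + 0.83·0 = 0.17·500^α.
Setting u(63) equal to that: 63^α = 0.17·500^α ⇒ (63/500)^α = 0.17.
Taking logs: α·ln(63/500) = ln(0.17), so α = -1.7719568 / -2.0714734 ≈ 0.8554.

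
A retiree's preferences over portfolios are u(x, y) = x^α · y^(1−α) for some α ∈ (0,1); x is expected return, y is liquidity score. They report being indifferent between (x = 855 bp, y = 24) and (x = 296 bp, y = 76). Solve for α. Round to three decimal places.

α ≈ 0.521

The Cobb–Douglas utilities coincide, so 855^α·24^(1−α) = 296^α·76^(1−α).
(855/296)^α = (76/24)^(1−α); take logs: α·ln(855/296) = (1−α)·ln(76/24), i.e. α·1.060742 = (1−α)·1.152680.
With A = 1.060742 and B = 1.152680: α·A = (1−α)·B, so α = B/(A+B) = 1.152680/2.213422 ≈ 0.521.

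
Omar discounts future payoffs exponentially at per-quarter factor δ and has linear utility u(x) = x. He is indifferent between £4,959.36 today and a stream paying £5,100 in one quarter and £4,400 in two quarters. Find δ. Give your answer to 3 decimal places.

δ ≈ 0.630

Equating present values: 4959.36 = 5100δ + 4400δ².
Rearranged: 4400δ² + 5100δ − 4959.36 = 0.
δ = (−5100 + √(5100² + 4·4400·4959.36)) / (2·4400) = (−5100 + √113294736.00) / 8800 ≈ 0.630.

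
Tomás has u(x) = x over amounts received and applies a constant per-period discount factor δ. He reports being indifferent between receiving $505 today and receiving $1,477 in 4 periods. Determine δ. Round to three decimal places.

The payoff in 4 periods is discounted by δ^4, so u(505) = δ^4·u(1477) and δ^4 = u(505)/u(1477).
With u(x) = x: δ^4 = 505/1477 = 0.34191.
Taking the 4th root: δ = 0.34191^(1/4) ≈ 0.765.

δ ≈ 0.765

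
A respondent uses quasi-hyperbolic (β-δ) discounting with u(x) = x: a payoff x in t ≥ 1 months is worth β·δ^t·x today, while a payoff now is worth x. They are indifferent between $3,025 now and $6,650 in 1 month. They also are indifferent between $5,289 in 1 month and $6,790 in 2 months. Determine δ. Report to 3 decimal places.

From the later pair, β·δ^1·5289 = β·δ^2·6790; dividing through, δ = 5289/6790 = 0.77894.

δ ≈ 0.779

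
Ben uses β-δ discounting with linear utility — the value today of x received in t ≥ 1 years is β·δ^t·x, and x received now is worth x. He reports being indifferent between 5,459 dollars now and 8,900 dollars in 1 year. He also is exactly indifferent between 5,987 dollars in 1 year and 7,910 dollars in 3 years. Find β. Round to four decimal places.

β ≈ 0.7050

From the later pair, β·δ^1·5987 = β·δ^3·7910; dividing through, δ^2 = 5987/7910 = 0.75689, so δ = 0.86999.
The first indifference: 5459 = β·δ·8900, so β = 5459/(δ·8900) = 5459/(0.86999·8900) ≈ 0.7050.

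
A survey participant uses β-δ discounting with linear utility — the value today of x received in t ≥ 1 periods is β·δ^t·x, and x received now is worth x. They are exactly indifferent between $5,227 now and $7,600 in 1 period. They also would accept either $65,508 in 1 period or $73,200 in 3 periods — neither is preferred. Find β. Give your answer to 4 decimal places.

Both payoffs in the second observation are in the future, so β drops out: δ^1·65508 = δ^3·73200 ⇒ δ^2 = 65508/73200 = 0.89492, so δ = 0.94600.
Now use the now-vs-future pair: 5227 = β·δ·7600 gives β = 5227/(0.94600·7600) ≈ 0.7270.

β ≈ 0.7270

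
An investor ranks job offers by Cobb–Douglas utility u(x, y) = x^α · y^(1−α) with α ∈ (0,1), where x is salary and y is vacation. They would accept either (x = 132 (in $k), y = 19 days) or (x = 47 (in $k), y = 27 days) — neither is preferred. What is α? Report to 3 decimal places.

α ≈ 0.254

Set the two utilities equal: 132^α·19^(1−α) = 47^α·27^(1−α).
Taking logs: α·ln 132 + (1−α)·ln 19 = α·ln 47 + (1−α)·ln 27, i.e. α·1.032654 = (1−α)·0.351398.
Thus α·(1.384052) = 0.351398, so α = 0.351398/1.384052 ≈ 0.254.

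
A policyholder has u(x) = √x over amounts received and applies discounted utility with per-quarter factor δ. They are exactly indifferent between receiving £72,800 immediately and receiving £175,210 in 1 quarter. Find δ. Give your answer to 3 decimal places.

Equating discounted utilities: u(72800) = δ·u(175210) ⇒ δ = u(72800)/u(175210).
With u(x) = √x: δ = √72800/√175210 = √(72800/175210) = 0.64459.

δ ≈ 0.645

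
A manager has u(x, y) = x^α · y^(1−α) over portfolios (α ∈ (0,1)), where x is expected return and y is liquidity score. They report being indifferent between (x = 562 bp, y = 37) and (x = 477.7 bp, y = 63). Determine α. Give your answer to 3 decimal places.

Set the two utilities equal: 562^α·37^(1−α) = 477.7^α·63^(1−α).
Taking logs: α·ln 562 + (1−α)·ln 37 = α·ln 477.7 + (1−α)·ln 63, i.e. α·0.162519 = (1−α)·0.532217.
So α/(1−α) = (0.532217)/(0.162519) = 3.274799, and α = 3.274799/4.274799 ≈ 0.766.

α ≈ 0.766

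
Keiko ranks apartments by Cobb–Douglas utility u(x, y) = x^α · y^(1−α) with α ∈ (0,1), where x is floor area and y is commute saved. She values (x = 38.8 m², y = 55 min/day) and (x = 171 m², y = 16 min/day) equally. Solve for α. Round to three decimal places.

Indifference: 38.8^α · 55^(1−α) = 171^α · 16^(1−α).
Rearrange to (38.8/171)^α = (16/55)^(1−α) and take logs: α·-1.483243 = (1−α)·-1.234744.
Thus α·(-2.717987) = -1.234744, so α = -1.234744/-2.717987 ≈ 0.454.

α ≈ 0.454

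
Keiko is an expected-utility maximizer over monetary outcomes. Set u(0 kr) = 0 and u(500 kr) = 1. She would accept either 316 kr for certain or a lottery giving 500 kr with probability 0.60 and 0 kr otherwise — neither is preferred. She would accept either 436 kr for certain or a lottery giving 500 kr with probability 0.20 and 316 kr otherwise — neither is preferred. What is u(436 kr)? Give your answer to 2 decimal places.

0.68

First, u(316 kr) = 0.60·u(500 kr) + 0.40·u(0 kr) = 0.60.
The second indifference gives u(436 kr) = 0.20·u(500 kr) + 0.80·u(316 kr) = 0.20·1.00 + 0.80·0.60 = 0.6800.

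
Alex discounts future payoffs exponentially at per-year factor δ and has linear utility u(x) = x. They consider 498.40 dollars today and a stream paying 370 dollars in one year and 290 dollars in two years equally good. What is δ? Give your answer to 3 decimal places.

Present value of the stream is 370·δ + 290·δ². Indifference gives 370δ + 290δ² = 498.40.
Rearranged: 290δ² + 370δ − 498.40 = 0.
By the quadratic formula (taking the positive root), δ = (−370 + √715044.00) / 580 ≈ 0.820.

δ ≈ 0.820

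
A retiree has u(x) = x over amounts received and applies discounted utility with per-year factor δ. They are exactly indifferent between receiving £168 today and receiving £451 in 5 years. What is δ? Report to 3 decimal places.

δ ≈ 0.821

Equating discounted utilities: u(168) = δ^5·u(451) ⇒ δ^5 = u(168)/u(451).
With u(x) = x: δ^5 = 168/451 = 0.37251.
So δ = 0.37251^(1/5) ≈ 0.821.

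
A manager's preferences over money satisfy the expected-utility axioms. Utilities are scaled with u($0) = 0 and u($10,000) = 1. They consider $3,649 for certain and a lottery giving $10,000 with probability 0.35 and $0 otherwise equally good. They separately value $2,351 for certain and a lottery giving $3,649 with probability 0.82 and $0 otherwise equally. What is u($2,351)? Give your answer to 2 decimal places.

From the first indifference, u($3,649) = 0.35·u($10,000) + 0.65·u($0) = 0.35·1 + 0.65·0 = 0.35.
Chaining: u($2,351) = 0.82·0.35 + 0.18·0.00 = 0.2870.

0.29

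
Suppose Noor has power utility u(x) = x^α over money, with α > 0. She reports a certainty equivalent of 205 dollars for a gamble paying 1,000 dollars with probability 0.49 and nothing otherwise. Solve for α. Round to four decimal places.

The lottery's expected utility is 0.49·u(1000) + 0.51·u(0) = 0.49·1000^α (since u(0) = 0 for α > 0).
Equating: 205^α = 0.49·1000^α, i.e. 0.2050^α = 0.49.
Taking logs: α·ln(205/1000) = ln(0.49), so α = -0.7133499 / -1.5847453 ≈ 0.4501.

α ≈ 0.4501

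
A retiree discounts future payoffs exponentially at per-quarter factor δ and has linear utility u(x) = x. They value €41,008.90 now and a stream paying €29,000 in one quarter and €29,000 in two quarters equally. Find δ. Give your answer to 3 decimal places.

δ ≈ 0.790

Equating present values: 41008.90 = 29000δ + 29000δ².
Rearranged: 29000δ² + 29000δ − 41008.90 = 0.
By the quadratic formula (taking the positive root), δ = (−29000 + √5598032400.00) / 58000 ≈ 0.790.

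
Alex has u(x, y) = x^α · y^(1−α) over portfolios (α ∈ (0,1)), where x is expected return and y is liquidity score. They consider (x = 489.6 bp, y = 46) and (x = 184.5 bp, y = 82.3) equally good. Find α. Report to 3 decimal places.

α ≈ 0.373

The Cobb–Douglas utilities coincide, so 489.6^α·46^(1−α) = 184.5^α·82.3^(1−α).
Taking logs: α·ln 489.6 + (1−α)·ln 46 = α·ln 184.5 + (1−α)·ln 82.3, i.e. α·0.975939 = (1−α)·0.581730.
So α/(1−α) = (0.581730)/(0.975939) = 0.596072, and α = 0.596072/1.596072 ≈ 0.373.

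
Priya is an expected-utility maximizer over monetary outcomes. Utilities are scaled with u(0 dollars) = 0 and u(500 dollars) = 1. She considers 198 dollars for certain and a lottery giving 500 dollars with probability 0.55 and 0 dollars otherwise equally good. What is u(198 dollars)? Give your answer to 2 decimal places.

0.55

The indifference gives u(198 dollars) = 0.55·u(500 dollars) + 0.45·u(0 dollars) = 0.55·1 + 0.45·0 = 0.55.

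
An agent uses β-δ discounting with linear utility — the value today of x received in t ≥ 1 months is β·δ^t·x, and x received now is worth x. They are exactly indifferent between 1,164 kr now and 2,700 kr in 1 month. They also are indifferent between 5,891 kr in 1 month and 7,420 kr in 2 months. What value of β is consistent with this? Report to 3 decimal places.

β ≈ 0.543

Both payoffs in the second observation are in the future, so β drops out: δ^1·5891 = δ^2·7420 ⇒ δ = 5891/7420 = 0.79394.
Now use the now-vs-future pair: 1164 = β·δ·2700 gives β = 1164/(0.79394·2700) ≈ 0.543.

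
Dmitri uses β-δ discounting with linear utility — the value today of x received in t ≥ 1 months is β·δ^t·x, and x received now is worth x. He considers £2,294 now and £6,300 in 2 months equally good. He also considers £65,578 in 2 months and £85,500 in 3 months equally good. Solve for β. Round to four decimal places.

β ≈ 0.6190

Both payoffs in the second observation are in the future, so β drops out: δ^2·65578 = δ^3·85500 ⇒ δ = 65578/85500 = 0.76699.
Substituting δ into 2294 = β·δ^2·6300: β = 2294/(3706.164) ≈ 0.6190.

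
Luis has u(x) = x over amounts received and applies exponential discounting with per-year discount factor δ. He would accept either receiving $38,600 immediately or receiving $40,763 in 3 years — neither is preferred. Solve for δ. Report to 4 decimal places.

δ ≈ 0.9820

Equating discounted utilities: u(38600) = δ^3·u(40763) ⇒ δ^3 = u(38600)/u(40763).
With u(x) = x: δ^3 = 38600/40763 = 0.94694.
Taking the cube root: δ = 0.94694^(1/3) ≈ 0.9820.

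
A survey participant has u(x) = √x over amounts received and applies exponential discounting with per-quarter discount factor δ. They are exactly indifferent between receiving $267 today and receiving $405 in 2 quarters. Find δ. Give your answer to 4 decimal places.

δ ≈ 0.9011

The payoff in 2 quarters is discounted by δ^2, so u(267) = δ^2·u(405) and δ^2 = u(267)/u(405).
Since u(x) = √x, δ^2 = √(267/405) = 0.81195.
Hence δ = (0.81195)^(1/2) = 0.901081.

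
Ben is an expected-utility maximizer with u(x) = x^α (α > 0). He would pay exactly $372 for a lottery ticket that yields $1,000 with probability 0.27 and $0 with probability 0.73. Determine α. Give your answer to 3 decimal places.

α ≈ 1.324

Since u(0) = 0, the lottery's EU is 0.27·1000^α.
Setting u(372) equal to that: 372^α = 0.27·1000^α ⇒ (372/1000)^α = 0.27.
α = ln(0.27) / ln(372/1000) = -1.309333/-0.988861 ≈ 1.324.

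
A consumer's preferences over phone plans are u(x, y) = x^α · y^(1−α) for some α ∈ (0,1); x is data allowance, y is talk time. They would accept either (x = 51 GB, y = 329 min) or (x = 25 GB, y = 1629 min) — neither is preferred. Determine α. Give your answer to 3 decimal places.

α ≈ 0.692

The Cobb–Douglas utilities coincide, so 51^α·329^(1−α) = 25^α·1629^(1−α).
Taking logs: α·ln 51 + (1−α)·ln 329 = α·ln 25 + (1−α)·ln 1629, i.e. α·0.712950 = (1−α)·1.599664.
Thus α·(2.312614) = 1.599664, so α = 1.599664/2.312614 ≈ 0.692.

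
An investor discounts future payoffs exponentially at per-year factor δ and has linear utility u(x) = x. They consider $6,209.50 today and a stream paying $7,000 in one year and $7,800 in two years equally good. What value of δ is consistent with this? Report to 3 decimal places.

The stream is worth 7000δ + 7800δ² today, so 7000δ + 7800δ² = 6209.50.
That is, 7800δ² + 7000δ − 6209.50 = 0, a quadratic in δ.
The positive root is δ = [−7000 + √(7000² + 4·7800·6209.50)] / (2·7800) = (−7000 + 15580.000)/15600 ≈ 0.550.

δ ≈ 0.550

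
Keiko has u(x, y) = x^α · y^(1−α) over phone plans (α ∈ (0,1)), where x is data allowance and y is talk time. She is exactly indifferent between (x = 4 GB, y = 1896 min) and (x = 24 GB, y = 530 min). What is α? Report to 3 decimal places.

α ≈ 0.416

Set the two utilities equal: 4^α·1896^(1−α) = 24^α·530^(1−α).
(4/24)^α = (530/1896)^(1−α); take logs: α·ln(4/24) = (1−α)·ln(530/1896), i.e. α·-1.791759 = (1−α)·-1.274625.
Thus α·(-3.066384) = -1.274625, so α = -1.274625/-3.066384 ≈ 0.416.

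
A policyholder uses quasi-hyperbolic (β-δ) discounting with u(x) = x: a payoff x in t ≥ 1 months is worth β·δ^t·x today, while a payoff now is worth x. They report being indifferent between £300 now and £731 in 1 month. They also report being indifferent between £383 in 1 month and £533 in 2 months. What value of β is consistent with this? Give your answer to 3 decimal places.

β ≈ 0.571

Both payoffs in the second observation are in the future, so β drops out: δ^1·383 = δ^2·533 ⇒ δ = 383/533 = 0.71857.
Substituting δ into 300 = β·δ·731: β = 300/(525.278) ≈ 0.571.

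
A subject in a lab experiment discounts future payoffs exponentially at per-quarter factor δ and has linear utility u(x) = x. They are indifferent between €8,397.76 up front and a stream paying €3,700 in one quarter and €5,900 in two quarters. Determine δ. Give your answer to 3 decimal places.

The stream is worth 3700δ + 5900δ² today, so 3700δ + 5900δ² = 8397.76.
So 5900δ² + 3700δ − 8397.76 = 0.
δ = (−3700 + √(3700² + 4·5900·8397.76)) / (2·5900) = (−3700 + √211877136.00) / 11800 ≈ 0.920.

δ ≈ 0.920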